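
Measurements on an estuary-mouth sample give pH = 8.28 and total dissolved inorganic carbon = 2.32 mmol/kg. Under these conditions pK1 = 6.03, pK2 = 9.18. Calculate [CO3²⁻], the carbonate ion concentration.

α₂ = 1 / (1 + [H⁺]/K2 + [H⁺]²/(K1K2)) = 1 / (1 + 10^+0.90 + 10^-1.35)
   = 1 / (1 + 7.9433 + 0.044668) = 1/8.9880 = 0.1113
[CO3²⁻] = α₂ × DIC = 0.1113 × 2.32 = 0.258 mmol/kg

[CO3²⁻] = 0.258 mmol/kg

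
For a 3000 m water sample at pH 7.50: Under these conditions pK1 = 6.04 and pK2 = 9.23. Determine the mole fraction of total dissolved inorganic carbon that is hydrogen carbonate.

α₁ = 0.949

α₁ = 1 / (1 + [H⁺]/K1 + K2/[H⁺]) = 1 / (1 + 10^-1.46 + 10^-1.73)
   = 1 / (1 + 0.034674 + 0.018621) = 1/1.0533 = 0.9494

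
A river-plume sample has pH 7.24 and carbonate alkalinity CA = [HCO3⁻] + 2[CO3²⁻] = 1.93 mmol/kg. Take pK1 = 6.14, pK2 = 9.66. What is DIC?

CA = [HCO3⁻] + 2[CO3²⁻] = (α₁ + 2α₂)·DIC
At pH 7.24: [H⁺]/K1 = 10^-1.10 = 0.079433, K2/[H⁺] = 10^-2.42 = 0.0038019
α₁ = 1/(1 + 0.079433 + 0.0038019) = 1/1.0832 = 0.9232; α₂ = α₁·K2/[H⁺] = 0.003510
α₁ + 2α₂ = 0.9302
DIC = CA / (α₁ + 2α₂) = 1.93 / 0.9302 = 2.07 mmol/kg

DIC = 2.07 mmol/kg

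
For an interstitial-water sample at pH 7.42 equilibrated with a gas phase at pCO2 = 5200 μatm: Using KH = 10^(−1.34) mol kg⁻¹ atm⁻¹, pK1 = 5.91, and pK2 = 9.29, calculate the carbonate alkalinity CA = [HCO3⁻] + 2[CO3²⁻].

CA = 7.90 mmol/kg

[CO2*] = KH · pCO2 = 10^(−1.34) × 5200×10^-6 = 2.377×10^-4 mol/kg
α₀ = 1/(1 + K1/[H⁺] + K1K2/[H⁺]²) = 1/(1 + 10^+1.51 + 10^-0.36) = 0.02959
DIC = [CO2*]/α₀ = 2.377×10^-4 / 0.02959 = 8.033 mmol/kg
CA = (α₁ + 2α₂)·DIC = (0.9575 + 2×0.01292) × 8.033 = 7.90 mmol/kg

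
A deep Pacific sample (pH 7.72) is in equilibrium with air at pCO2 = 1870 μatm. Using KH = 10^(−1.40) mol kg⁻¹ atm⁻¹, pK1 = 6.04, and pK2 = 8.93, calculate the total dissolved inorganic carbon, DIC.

[CO2*] = KH · pCO2 = 10^(−1.40) × 1870×10^-6 = 7.445×10^-5 mol/kg
α₀ = 1/(1 + K1/[H⁺] + K1K2/[H⁺]²) = 1/(1 + 10^+1.68 + 10^+0.47) = 0.01930
DIC = [CO2*]/α₀ = 7.445×10^-5 / 0.01930 = 3.86 mmol/kg

DIC = 3.86 mmol/kg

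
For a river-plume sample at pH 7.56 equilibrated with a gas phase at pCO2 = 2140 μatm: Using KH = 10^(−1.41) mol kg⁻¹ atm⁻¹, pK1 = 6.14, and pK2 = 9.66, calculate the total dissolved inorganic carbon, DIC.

DIC = 2.29 mmol/kg

[CO2*] = KH · pCO2 = 10^(−1.41) × 2140×10^-6 = 8.326×10^-5 mol/kg
α₀ = 1/(1 + K1/[H⁺] + K1K2/[H⁺]²) = 1/(1 + 10^+1.42 + 10^-0.68) = 0.03635
DIC = [CO2*]/α₀ = 8.326×10^-5 / 0.03635 = 2.29 mmol/kg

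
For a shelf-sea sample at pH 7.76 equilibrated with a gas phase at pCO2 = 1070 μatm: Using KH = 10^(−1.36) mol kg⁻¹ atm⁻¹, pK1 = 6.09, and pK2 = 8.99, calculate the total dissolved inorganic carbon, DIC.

DIC = 2.36 mmol/kg

[CO2*] = KH · pCO2 = 10^(−1.36) × 1070×10^-6 = 4.671×10^-5 mol/kg
α₀ = 1/(1 + K1/[H⁺] + K1K2/[H⁺]²) = 1/(1 + 10^+1.67 + 10^+0.44) = 0.01979
DIC = [CO2*]/α₀ = 4.671×10^-5 / 0.01979 = 2.36 mmol/kg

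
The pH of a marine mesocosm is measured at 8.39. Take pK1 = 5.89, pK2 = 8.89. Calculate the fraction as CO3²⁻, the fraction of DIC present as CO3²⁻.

α₂ = 1 / (1 + [H⁺]/K2 + [H⁺]²/(K1K2)) = 1 / (1 + 10^+0.50 + 10^-2.00)
   = 1 / (1 + 3.1623 + 0.010000) = 1/4.1723 = 0.2397

α₂ = 0.240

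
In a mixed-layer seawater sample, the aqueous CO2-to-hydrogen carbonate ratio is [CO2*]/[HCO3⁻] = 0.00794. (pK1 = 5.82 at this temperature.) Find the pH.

From K1 = [H⁺][HCO3⁻]/[CO2*]:  pH = pK1 − log₁₀([CO2*]/[HCO3⁻])
log₁₀(0.00794) = -2.100
pH = 5.82 − (-2.100) = 7.92

pH = 7.92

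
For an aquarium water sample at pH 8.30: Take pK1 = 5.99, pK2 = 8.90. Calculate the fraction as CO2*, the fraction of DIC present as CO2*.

α₀ = 1 / (1 + K1/[H⁺] + K1K2/[H⁺]²) = 1 / (1 + 10^+2.31 + 10^+1.71)
   = 1 / (1 + 204.17 + 51.286) = 1/256.46 = 0.003899

α₀ = 0.00390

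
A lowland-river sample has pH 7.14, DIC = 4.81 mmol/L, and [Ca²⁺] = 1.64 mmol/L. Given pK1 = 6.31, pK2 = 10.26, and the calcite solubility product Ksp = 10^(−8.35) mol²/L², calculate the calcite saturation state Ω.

α₂ = 1 / (1 + [H⁺]/K2 + [H⁺]²/(K1K2)) = 1 / (1 + 10^+3.12 + 10^+2.29)
   = 1 / (1 + 1318.3 + 194.98) = 1/1514.2 = 0.0006604
[CO3²⁻] = α₂ × DIC = 0.0006604 × 4.81 = 0.003177 mmol/L = 3.177 μmol/L
Ksp = 10^(−8.35) = 4.467×10^-9
Ω = [Ca²⁺][CO3²⁻]/Ksp = (1.64×10^-3)(3.177×10^-6) / 4.467×10^-9 = 1.17

Ω = 1.17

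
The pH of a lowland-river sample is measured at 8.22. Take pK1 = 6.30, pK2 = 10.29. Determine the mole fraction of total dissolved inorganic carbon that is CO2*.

α₀ = 0.0118

α₀ = 1 / (1 + K1/[H⁺] + K1K2/[H⁺]²) = 1 / (1 + 10^+1.92 + 10^-0.15)
   = 1 / (1 + 83.176 + 0.70795) = 1/84.884 = 0.01178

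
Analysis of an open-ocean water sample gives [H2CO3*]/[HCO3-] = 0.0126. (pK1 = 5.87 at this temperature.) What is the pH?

pH = 7.77

From K1 = [H⁺][HCO3-]/[H2CO3*]:  pH = pK1 − log₁₀([H2CO3*]/[HCO3-])
log₁₀(0.0126) = -1.900
pH = 5.87 − (-1.900) = 7.77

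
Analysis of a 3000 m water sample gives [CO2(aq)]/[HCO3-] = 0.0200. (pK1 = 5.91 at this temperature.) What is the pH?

From K1 = [H⁺][HCO3-]/[CO2(aq)]:  pH = pK1 − log₁₀([CO2(aq)]/[HCO3-])
log₁₀(0.0200) = -1.699
pH = 5.91 − (-1.699) = 7.61

pH = 7.61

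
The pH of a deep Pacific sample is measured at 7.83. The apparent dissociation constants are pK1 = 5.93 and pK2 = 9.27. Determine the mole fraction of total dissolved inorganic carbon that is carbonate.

α₂ = 1 / (1 + [H⁺]/K2 + [H⁺]²/(K1K2)) = 1 / (1 + 10^+1.44 + 10^-0.46)
   = 1 / (1 + 27.542 + 0.34674) = 1/28.889 = 0.03462

α₂ = 0.0346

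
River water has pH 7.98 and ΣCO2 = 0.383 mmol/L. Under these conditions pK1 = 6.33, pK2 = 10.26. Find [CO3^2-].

[CO3²⁻] = 1.96 μmol/L

α₂ = 1 / (1 + [H⁺]/K2 + [H⁺]²/(K1K2)) = 1 / (1 + 10^+2.28 + 10^+0.63)
   = 1 / (1 + 190.55 + 4.2658) = 1/195.81 = 0.005107
[CO3²⁻] = α₂ × DIC = 0.005107 × 0.383 = 0.00196 mmol/L = 1.96 μmol/L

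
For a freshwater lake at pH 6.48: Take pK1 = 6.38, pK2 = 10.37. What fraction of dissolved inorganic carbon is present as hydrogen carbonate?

α₁ = 0.557

α₁ = 1 / (1 + [H⁺]/K1 + K2/[H⁺]) = 1 / (1 + 10^-0.10 + 10^-3.89)
   = 1 / (1 + 0.79433 + 0.00012882) = 1/1.7945 = 0.5573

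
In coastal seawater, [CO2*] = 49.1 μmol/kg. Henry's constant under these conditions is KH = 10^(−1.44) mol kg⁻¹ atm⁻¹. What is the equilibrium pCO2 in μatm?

KH = 10^(−1.44) = 3.631×10^-2 mol kg⁻¹ atm⁻¹
pCO2 = [CO2*]/KH = 49.1×10^-6 / 3.631×10^-2 = 1.35×10^-3 atm = 1350 μatm

pCO2 = 1350 μatm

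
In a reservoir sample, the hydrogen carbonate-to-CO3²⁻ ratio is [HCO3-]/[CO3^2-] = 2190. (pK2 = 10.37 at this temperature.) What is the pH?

pH = 7.03

From K2 = [H⁺][CO3^2-]/[HCO3-]:  pH = pK2 − log₁₀([HCO3-]/[CO3^2-])
log₁₀(2190) = +3.340
pH = 10.37 − (+3.340) = 7.03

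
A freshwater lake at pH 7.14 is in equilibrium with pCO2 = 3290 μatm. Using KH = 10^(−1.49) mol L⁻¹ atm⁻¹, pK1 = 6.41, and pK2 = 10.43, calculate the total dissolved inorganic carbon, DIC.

DIC = 0.678 mmol/L

[CO2*] = KH · pCO2 = 10^(−1.49) × 3290×10^-6 = 1.065×10^-4 mol/L
α₀ = 1/(1 + K1/[H⁺] + K1K2/[H⁺]²) = 1/(1 + 10^+0.73 + 10^-2.56) = 0.1569
DIC = [CO2*]/α₀ = 1.065×10^-4 / 0.1569 = 0.678 mmol/L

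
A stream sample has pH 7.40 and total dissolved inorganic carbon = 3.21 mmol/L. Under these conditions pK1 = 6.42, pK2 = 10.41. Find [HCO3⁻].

[HCO3⁻] = 2.90 mmol/L

α₁ = 1 / (1 + [H⁺]/K1 + K2/[H⁺]) = 1 / (1 + 10^-0.98 + 10^-3.01)
   = 1 / (1 + 0.10471 + 0.00097724) = 1/1.1057 = 0.9044
[HCO3⁻] = α₁ × DIC = 0.9044 × 3.21 = 2.90 mmol/L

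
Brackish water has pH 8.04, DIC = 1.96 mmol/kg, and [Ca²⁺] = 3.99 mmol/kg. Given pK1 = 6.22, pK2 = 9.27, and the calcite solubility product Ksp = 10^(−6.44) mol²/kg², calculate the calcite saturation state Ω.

α₂ = 1 / (1 + [H⁺]/K2 + [H⁺]²/(K1K2)) = 1 / (1 + 10^+1.23 + 10^-0.59)
   = 1 / (1 + 16.982 + 0.25704) = 1/18.239 = 0.05483
[CO3²⁻] = α₂ × DIC = 0.05483 × 1.96 = 0.1075 mmol/kg
Ksp = 10^(−6.44) = 3.631×10^-7
Ω = [Ca²⁺][CO3²⁻]/Ksp = (3.99×10^-3)(1.075×10^-4) / 3.631×10^-7 = 1.18

Ω = 1.18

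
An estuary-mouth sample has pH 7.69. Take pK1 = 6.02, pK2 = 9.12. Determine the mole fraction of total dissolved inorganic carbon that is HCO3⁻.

α₁ = 1 / (1 + [H⁺]/K1 + K2/[H⁺]) = 1 / (1 + 10^-1.67 + 10^-1.43)
   = 1 / (1 + 0.021380 + 0.037154) = 1/1.0585 = 0.9447

α₁ = 0.945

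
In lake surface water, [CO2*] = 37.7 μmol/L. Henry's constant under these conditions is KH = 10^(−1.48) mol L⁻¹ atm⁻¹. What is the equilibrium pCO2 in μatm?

KH = 10^(−1.48) = 3.311×10^-2 mol L⁻¹ atm⁻¹
pCO2 = [CO2*]/KH = 37.7×10^-6 / 3.311×10^-2 = 1.14×10^-3 atm = 1140 μatm

pCO2 = 1140 μatm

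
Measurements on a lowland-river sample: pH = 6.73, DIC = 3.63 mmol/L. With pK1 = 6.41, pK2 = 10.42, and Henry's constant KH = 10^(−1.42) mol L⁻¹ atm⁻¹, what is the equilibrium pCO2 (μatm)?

α₀ = 1 / (1 + K1/[H⁺] + K1K2/[H⁺]²) = 1 / (1 + 10^+0.32 + 10^-3.37)
   = 1 / (1 + 2.0893 + 0.00042658) = 1/3.0897 = 0.3237
[CO2*] = α₀ × DIC = 0.3237 × 3.63 = 1.175 mmol/L
pCO2 = [CO2*]/KH = 1.175×10^-3 / 3.802×10^-2 = 3.09×10^4 μatm

pCO2 = 3.09×10^4 μatm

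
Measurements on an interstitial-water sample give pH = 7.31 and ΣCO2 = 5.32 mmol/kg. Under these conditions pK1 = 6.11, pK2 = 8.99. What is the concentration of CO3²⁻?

[CO3²⁻] = 0.103 mmol/kg

α₂ = 1 / (1 + [H⁺]/K2 + [H⁺]²/(K1K2)) = 1 / (1 + 10^+1.68 + 10^+0.48)
   = 1 / (1 + 47.863 + 3.0200) = 1/51.883 = 0.01927
[CO3²⁻] = α₂ × DIC = 0.01927 × 5.32 = 0.103 mmol/kg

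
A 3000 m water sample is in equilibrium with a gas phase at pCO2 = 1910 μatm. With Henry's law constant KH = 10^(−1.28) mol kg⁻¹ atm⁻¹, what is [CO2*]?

KH = 10^(−1.28) = 5.248×10^-2 mol kg⁻¹ atm⁻¹
[CO2*] = KH · pCO2 = 5.248×10^-2 × 1910×10^-6 atm = 1.00×10^-4 mol/kg

[CO2*] = 100 μmol/kg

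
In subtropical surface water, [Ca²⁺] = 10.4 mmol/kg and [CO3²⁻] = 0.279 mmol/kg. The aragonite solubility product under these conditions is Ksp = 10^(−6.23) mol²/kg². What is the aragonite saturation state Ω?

Ω = 4.93

Ksp = 10^(−6.23) = 5.888×10^-7
Ω = [Ca²⁺][CO3²⁻]/Ksp = (10.4×10^-3)(0.279×10^-3) / 5.888×10^-7 = 4.93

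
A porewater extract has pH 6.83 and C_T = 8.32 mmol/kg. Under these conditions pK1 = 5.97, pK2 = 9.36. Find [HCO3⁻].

α₁ = 1 / (1 + [H⁺]/K1 + K2/[H⁺]) = 1 / (1 + 10^-0.86 + 10^-2.53)
   = 1 / (1 + 0.13804 + 0.0029512) = 1/1.1410 = 0.8764
[HCO3⁻] = α₁ × DIC = 0.8764 × 8.32 = 7.29 mmol/kg

[HCO3⁻] = 7.29 mmol/kg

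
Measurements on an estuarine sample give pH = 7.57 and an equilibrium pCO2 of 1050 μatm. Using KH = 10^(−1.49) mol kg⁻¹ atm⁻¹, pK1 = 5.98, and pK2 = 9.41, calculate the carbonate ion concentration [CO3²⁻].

[CO3²⁻] = 19.1 μmol/kg

[CO2*] = KH · pCO2 = 10^(−1.49) × 1050×10^-6 = 3.398×10^-5 mol/kg
α₀ = 1/(1 + K1/[H⁺] + K1K2/[H⁺]²) = 1/(1 + 10^+1.59 + 10^-0.25) = 0.02471
DIC = [CO2*]/α₀ = 3.398×10^-5 / 0.02471 = 1.375 mmol/kg
[CO3²⁻] = α₂·DIC; α₂ = 0.01390, so [CO3²⁻] = 0.01390 × 1.375 = 0.0191 mmol/kg = 19.1 μmol/kg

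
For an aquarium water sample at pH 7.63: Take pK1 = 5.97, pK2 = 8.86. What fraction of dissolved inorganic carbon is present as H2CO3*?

α₀ = 0.0202

α₀ = 1 / (1 + K1/[H⁺] + K1K2/[H⁺]²) = 1 / (1 + 10^+1.66 + 10^+0.43)
   = 1 / (1 + 45.709 + 2.6915) = 1/49.400 = 0.02024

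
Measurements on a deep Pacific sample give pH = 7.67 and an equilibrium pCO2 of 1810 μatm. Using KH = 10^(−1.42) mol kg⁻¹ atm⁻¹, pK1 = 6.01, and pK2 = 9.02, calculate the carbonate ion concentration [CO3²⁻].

[CO2*] = KH · pCO2 = 10^(−1.42) × 1810×10^-6 = 6.881×10^-5 mol/kg
α₀ = 1/(1 + K1/[H⁺] + K1K2/[H⁺]²) = 1/(1 + 10^+1.66 + 10^+0.31) = 0.02051
DIC = [CO2*]/α₀ = 6.881×10^-5 / 0.02051 = 3.355 mmol/kg
[CO3²⁻] = α₂·DIC; α₂ = 0.04188, so [CO3²⁻] = 0.04188 × 3.355 = 0.141 mmol/kg

[CO3²⁻] = 0.141 mmol/kg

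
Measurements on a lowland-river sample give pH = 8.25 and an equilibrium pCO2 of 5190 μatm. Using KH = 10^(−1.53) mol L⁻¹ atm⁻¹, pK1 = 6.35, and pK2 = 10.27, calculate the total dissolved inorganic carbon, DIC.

[CO2*] = KH · pCO2 = 10^(−1.53) × 5190×10^-6 = 1.532×10^-4 mol/L
α₀ = 1/(1 + K1/[H⁺] + K1K2/[H⁺]²) = 1/(1 + 10^+1.90 + 10^-0.12) = 0.01232
DIC = [CO2*]/α₀ = 1.532×10^-4 / 0.01232 = 12.4 mmol/L

DIC = 12.4 mmol/L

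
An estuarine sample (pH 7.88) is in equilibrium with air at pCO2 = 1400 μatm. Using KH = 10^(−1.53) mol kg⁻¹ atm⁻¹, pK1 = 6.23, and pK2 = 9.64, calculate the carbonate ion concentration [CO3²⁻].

[CO3²⁻] = 0.0321 mmol/kg

[CO2*] = KH · pCO2 = 10^(−1.53) × 1400×10^-6 = 4.132×10^-5 mol/kg
α₀ = 1/(1 + K1/[H⁺] + K1K2/[H⁺]²) = 1/(1 + 10^+1.65 + 10^-0.11) = 0.02153
DIC = [CO2*]/α₀ = 4.132×10^-5 / 0.02153 = 1.919 mmol/kg
[CO3²⁻] = α₂·DIC; α₂ = 0.01671, so [CO3²⁻] = 0.01671 × 1.919 = 0.0321 mmol/kg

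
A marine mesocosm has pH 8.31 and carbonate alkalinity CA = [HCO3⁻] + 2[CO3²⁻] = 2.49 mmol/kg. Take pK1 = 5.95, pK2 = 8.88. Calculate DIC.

DIC = 2.06 mmol/kg

CA = [HCO3⁻] + 2[CO3²⁻] = (α₁ + 2α₂)·DIC
At pH 8.31: [H⁺]/K1 = 10^-2.36 = 0.0043652, K2/[H⁺] = 10^-0.57 = 0.26915
α₁ = 1/(1 + 0.0043652 + 0.26915) = 1/1.2735 = 0.7852; α₂ = α₁·K2/[H⁺] = 0.2113
α₁ + 2α₂ = 1.2079
DIC = CA / (α₁ + 2α₂) = 2.49 / 1.2079 = 2.06 mmol/kg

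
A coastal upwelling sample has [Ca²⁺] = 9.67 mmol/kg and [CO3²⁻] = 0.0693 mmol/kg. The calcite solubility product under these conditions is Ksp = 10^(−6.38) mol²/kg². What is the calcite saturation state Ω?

Ω = 1.61

Ksp = 10^(−6.38) = 4.169×10^-7
Ω = [Ca²⁺][CO3²⁻]/Ksp = (9.67×10^-3)(0.0693×10^-3) / 4.169×10^-7 = 1.61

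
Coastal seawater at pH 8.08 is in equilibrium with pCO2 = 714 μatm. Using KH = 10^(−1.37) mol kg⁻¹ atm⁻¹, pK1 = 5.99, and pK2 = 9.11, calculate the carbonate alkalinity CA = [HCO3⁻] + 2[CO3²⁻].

[CO2*] = KH · pCO2 = 10^(−1.37) × 714×10^-6 = 3.046×10^-5 mol/kg
α₀ = 1/(1 + K1/[H⁺] + K1K2/[H⁺]²) = 1/(1 + 10^+2.09 + 10^+1.06) = 0.007380
DIC = [CO2*]/α₀ = 3.046×10^-5 / 0.007380 = 4.127 mmol/kg
CA = (α₁ + 2α₂)·DIC = (0.9079 + 2×0.08473) × 4.127 = 4.45 mmol/kg

CA = 4.45 mmol/kg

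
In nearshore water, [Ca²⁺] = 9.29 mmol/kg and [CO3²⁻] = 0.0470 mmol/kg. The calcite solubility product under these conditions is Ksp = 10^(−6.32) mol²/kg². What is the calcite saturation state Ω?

Ksp = 10^(−6.32) = 4.786×10^-7
Ω = [Ca²⁺][CO3²⁻]/Ksp = (9.29×10^-3)(0.0470×10^-3) / 4.786×10^-7 = 0.912

Ω = 0.912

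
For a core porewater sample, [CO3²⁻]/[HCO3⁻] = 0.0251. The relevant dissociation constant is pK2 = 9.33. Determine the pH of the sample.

pH = 7.73

From K2 = [H⁺][CO3²⁻]/[HCO3⁻]:  pH = pK2 + log₁₀([CO3²⁻]/[HCO3⁻])
log₁₀(0.0251) = -1.600
pH = 9.33 + (-1.600) = 7.73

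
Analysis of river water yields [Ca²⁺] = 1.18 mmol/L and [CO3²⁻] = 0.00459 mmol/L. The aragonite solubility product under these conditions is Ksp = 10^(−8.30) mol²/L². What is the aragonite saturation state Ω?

Ksp = 10^(−8.30) = 5.012×10^-9
Ω = [Ca²⁺][CO3²⁻]/Ksp = (1.18×10^-3)(0.00459×10^-3) / 5.012×10^-9 = 1.08

Ω = 1.08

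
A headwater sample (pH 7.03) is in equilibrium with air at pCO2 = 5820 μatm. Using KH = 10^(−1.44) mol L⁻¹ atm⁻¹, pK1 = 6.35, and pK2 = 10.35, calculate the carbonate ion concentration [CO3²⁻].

[CO3²⁻] = 0.484 μmol/L

[CO2*] = KH · pCO2 = 10^(−1.44) × 5820×10^-6 = 2.113×10^-4 mol/L
α₀ = 1/(1 + K1/[H⁺] + K1K2/[H⁺]²) = 1/(1 + 10^+0.68 + 10^-2.64) = 0.1728
DIC = [CO2*]/α₀ = 2.113×10^-4 / 0.1728 = 1.223 mmol/L
[CO3²⁻] = α₂·DIC; α₂ = 0.0003958, so [CO3²⁻] = 0.0003958 × 1.223 = 0.000484 mmol/L = 0.484 μmol/L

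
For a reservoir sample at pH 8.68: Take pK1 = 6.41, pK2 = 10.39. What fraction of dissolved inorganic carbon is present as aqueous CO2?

α₀ = 1 / (1 + K1/[H⁺] + K1K2/[H⁺]²) = 1 / (1 + 10^+2.27 + 10^+0.56)
   = 1 / (1 + 186.21 + 3.6308) = 1/190.84 = 0.005240

α₀ = 0.00524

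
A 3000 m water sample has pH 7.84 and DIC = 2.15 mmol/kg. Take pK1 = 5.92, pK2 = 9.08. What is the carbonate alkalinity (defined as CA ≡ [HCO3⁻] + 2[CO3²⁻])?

CA = [HCO3⁻] + 2[CO3²⁻] = (α₁ + 2α₂)·DIC
At pH 7.84: [H⁺]/K1 = 10^-1.92 = 0.012023, K2/[H⁺] = 10^-1.24 = 0.057544
α₁ = 1/(1 + 0.012023 + 0.057544) = 1/1.0696 = 0.9350; α₂ = α₁·K2/[H⁺] = 0.05380
α₁ + 2α₂ = 1.0426
CA = 1.0426 × 2.15 = 2.24 mmol/kg

CA = 2.24 mmol/kg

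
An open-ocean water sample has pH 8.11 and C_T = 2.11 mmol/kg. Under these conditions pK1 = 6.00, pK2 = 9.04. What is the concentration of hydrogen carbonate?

α₁ = 1 / (1 + [H⁺]/K1 + K2/[H⁺]) = 1 / (1 + 10^-2.11 + 10^-0.93)
   = 1 / (1 + 0.0077625 + 0.11749) = 1/1.1253 = 0.8887
[HCO3⁻] = α₁ × DIC = 0.8887 × 2.11 = 1.88 mmol/kg

[HCO3⁻] = 1.88 mmol/kg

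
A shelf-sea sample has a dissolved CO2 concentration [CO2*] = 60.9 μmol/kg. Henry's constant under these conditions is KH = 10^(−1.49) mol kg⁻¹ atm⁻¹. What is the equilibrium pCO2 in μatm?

pCO2 = 1880 μatm

KH = 10^(−1.49) = 3.236×10^-2 mol kg⁻¹ atm⁻¹
pCO2 = [CO2*]/KH = 60.9×10^-6 / 3.236×10^-2 = 1.88×10^-3 atm = 1880 μatm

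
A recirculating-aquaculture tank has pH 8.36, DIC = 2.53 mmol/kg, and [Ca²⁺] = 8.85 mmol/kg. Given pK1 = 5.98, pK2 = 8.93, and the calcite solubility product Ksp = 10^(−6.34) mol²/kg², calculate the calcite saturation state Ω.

Ω = 10.4

α₂ = 1 / (1 + [H⁺]/K2 + [H⁺]²/(K1K2)) = 1 / (1 + 10^+0.57 + 10^-1.81)
   = 1 / (1 + 3.7154 + 0.015488) = 1/4.7308 = 0.2114
[CO3²⁻] = α₂ × DIC = 0.2114 × 2.53 = 0.5348 mmol/kg
Ksp = 10^(−6.34) = 4.571×10^-7
Ω = [Ca²⁺][CO3²⁻]/Ksp = (8.85×10^-3)(5.348×10^-4) / 4.571×10^-7 = 10.4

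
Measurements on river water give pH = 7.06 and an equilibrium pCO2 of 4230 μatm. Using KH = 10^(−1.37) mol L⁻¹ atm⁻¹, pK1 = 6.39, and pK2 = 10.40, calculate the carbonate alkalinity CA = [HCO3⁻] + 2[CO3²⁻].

[CO2*] = KH · pCO2 = 10^(−1.37) × 4230×10^-6 = 1.804×10^-4 mol/L
α₀ = 1/(1 + K1/[H⁺] + K1K2/[H⁺]²) = 1/(1 + 10^+0.67 + 10^-2.67) = 0.1761
DIC = [CO2*]/α₀ = 1.804×10^-4 / 0.1761 = 1.025 mmol/L
CA = (α₁ + 2α₂)·DIC = (0.8236 + 2×0.0003764) × 1.025 = 0.845 mmol/L

CA = 0.845 mmol/L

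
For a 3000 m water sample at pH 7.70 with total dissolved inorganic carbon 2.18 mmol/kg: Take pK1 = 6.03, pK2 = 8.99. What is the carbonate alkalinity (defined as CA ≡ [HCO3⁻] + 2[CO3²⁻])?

CA = [HCO3⁻] + 2[CO3²⁻] = (α₁ + 2α₂)·DIC
At pH 7.70: [H⁺]/K1 = 10^-1.67 = 0.021380, K2/[H⁺] = 10^-1.29 = 0.051286
α₁ = 1/(1 + 0.021380 + 0.051286) = 1/1.0727 = 0.9323; α₂ = α₁·K2/[H⁺] = 0.04781
α₁ + 2α₂ = 1.0279
CA = 1.0279 × 2.18 = 2.24 mmol/kg

CA = 2.24 mmol/kg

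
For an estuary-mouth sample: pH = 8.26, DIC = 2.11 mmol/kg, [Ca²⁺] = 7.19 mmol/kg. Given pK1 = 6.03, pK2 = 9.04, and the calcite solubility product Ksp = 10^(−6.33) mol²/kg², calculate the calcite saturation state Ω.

Ω = 4.59

α₂ = 1 / (1 + [H⁺]/K2 + [H⁺]²/(K1K2)) = 1 / (1 + 10^+0.78 + 10^-1.45)
   = 1 / (1 + 6.0256 + 0.035481) = 1/7.0611 = 0.1416
[CO3²⁻] = α₂ × DIC = 0.1416 × 2.11 = 0.2988 mmol/kg
Ksp = 10^(−6.33) = 4.677×10^-7
Ω = [Ca²⁺][CO3²⁻]/Ksp = (7.19×10^-3)(2.988×10^-4) / 4.677×10^-7 = 4.59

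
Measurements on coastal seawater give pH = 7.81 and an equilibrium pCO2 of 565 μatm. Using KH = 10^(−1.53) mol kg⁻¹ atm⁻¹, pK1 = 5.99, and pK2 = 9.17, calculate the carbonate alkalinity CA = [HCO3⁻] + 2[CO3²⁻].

[CO2*] = KH · pCO2 = 10^(−1.53) × 565×10^-6 = 1.667×10^-5 mol/kg
α₀ = 1/(1 + K1/[H⁺] + K1K2/[H⁺]²) = 1/(1 + 10^+1.82 + 10^+0.46) = 0.01430
DIC = [CO2*]/α₀ = 1.667×10^-5 / 0.01430 = 1.166 mmol/kg
CA = (α₁ + 2α₂)·DIC = (0.9445 + 2×0.04123) × 1.166 = 1.20 mmol/kg

CA = 1.20 mmol/kg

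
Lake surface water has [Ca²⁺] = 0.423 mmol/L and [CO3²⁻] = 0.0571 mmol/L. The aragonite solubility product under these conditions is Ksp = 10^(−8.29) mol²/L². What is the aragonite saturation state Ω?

Ω = 4.71

Ksp = 10^(−8.29) = 5.129×10^-9
Ω = [Ca²⁺][CO3²⁻]/Ksp = (0.423×10^-3)(0.0571×10^-3) / 5.129×10^-9 = 4.71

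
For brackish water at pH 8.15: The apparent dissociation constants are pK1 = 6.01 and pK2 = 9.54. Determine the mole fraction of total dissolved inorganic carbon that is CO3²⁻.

α₂ = 1 / (1 + [H⁺]/K2 + [H⁺]²/(K1K2)) = 1 / (1 + 10^+1.39 + 10^-0.75)
   = 1 / (1 + 24.547 + 0.17783) = 1/25.725 = 0.03887

α₂ = 0.0389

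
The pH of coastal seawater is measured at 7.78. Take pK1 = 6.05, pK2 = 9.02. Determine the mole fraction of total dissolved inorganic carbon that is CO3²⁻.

α₂ = 0.0535

α₂ = 1 / (1 + [H⁺]/K2 + [H⁺]²/(K1K2)) = 1 / (1 + 10^+1.24 + 10^-0.49)
   = 1 / (1 + 17.378 + 0.32359) = 1/18.702 = 0.05347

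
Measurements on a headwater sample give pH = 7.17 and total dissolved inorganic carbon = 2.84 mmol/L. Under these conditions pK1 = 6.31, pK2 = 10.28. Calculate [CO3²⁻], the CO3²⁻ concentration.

[CO3²⁻] = 1.94 μmol/L

α₂ = 1 / (1 + [H⁺]/K2 + [H⁺]²/(K1K2)) = 1 / (1 + 10^+3.11 + 10^+2.25)
   = 1 / (1 + 1288.2 + 177.83) = 1/1467.1 = 0.0006816
[CO3²⁻] = α₂ × DIC = 0.0006816 × 2.84 = 0.00194 mmol/L = 1.94 μmol/L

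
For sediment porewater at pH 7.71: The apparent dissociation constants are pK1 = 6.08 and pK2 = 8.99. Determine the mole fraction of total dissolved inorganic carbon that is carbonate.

α₂ = 1 / (1 + [H⁺]/K2 + [H⁺]²/(K1K2)) = 1 / (1 + 10^+1.28 + 10^-0.35)
   = 1 / (1 + 19.055 + 0.44668) = 1/20.501 = 0.04878

α₂ = 0.0488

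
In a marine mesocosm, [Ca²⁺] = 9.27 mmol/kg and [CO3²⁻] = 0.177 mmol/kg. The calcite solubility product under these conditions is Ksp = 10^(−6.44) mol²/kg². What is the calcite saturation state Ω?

Ω = 4.52

Ksp = 10^(−6.44) = 3.631×10^-7
Ω = [Ca²⁺][CO3²⁻]/Ksp = (9.27×10^-3)(0.177×10^-3) / 3.631×10^-7 = 4.52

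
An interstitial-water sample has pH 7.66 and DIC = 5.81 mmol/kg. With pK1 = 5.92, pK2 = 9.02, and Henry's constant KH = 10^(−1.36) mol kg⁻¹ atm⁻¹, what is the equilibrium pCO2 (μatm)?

α₀ = 1 / (1 + K1/[H⁺] + K1K2/[H⁺]²) = 1 / (1 + 10^+1.74 + 10^+0.38)
   = 1 / (1 + 54.954 + 2.3988) = 1/58.353 = 0.01714
[CO2*] = α₀ × DIC = 0.01714 × 5.81 = 0.09957 mmol/kg
pCO2 = [CO2*]/KH = 9.957×10^-5 / 4.365×10^-2 = 2280 μatm

pCO2 = 2280 μatm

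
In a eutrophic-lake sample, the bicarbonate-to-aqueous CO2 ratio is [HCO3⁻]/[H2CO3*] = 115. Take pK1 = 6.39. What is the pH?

pH = 8.45

From K1 = [H⁺][HCO3⁻]/[H2CO3*]:  pH = pK1 + log₁₀([HCO3⁻]/[H2CO3*])
log₁₀(115) = +2.061
pH = 6.39 + (+2.061) = 8.45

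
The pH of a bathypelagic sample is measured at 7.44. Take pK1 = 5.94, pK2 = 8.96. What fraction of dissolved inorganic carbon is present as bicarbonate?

α₁ = 0.942

α₁ = 1 / (1 + [H⁺]/K1 + K2/[H⁺]) = 1 / (1 + 10^-1.50 + 10^-1.52)
   = 1 / (1 + 0.031623 + 0.030200) = 1/1.0618 = 0.9418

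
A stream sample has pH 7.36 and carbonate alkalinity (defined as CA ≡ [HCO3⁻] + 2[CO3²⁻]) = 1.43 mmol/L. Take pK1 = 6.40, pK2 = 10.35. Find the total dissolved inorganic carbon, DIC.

CA = [HCO3⁻] + 2[CO3²⁻] = (α₁ + 2α₂)·DIC
At pH 7.36: [H⁺]/K1 = 10^-0.96 = 0.10965, K2/[H⁺] = 10^-2.99 = 0.0010233
α₁ = 1/(1 + 0.10965 + 0.0010233) = 1/1.1107 = 0.9004; α₂ = α₁·K2/[H⁺] = 0.0009213
α₁ + 2α₂ = 0.9022
DIC = CA / (α₁ + 2α₂) = 1.43 / 0.9022 = 1.59 mmol/L

DIC = 1.59 mmol/L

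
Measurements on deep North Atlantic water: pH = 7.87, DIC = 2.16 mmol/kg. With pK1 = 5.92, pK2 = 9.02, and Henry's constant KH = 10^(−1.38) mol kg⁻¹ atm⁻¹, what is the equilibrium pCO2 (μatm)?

α₀ = 1 / (1 + K1/[H⁺] + K1K2/[H⁺]²) = 1 / (1 + 10^+1.95 + 10^+0.80)
   = 1 / (1 + 89.125 + 6.3096) = 1/96.435 = 0.01037
[CO2*] = α₀ × DIC = 0.01037 × 2.16 = 0.02240 mmol/kg
pCO2 = [CO2*]/KH = 2.240×10^-5 / 4.169×10^-2 = 537 μatm

pCO2 = 537 μatm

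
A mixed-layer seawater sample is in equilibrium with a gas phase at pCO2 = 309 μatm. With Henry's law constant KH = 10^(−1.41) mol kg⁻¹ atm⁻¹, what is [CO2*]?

[CO2*] = 12.0 μmol/kg

KH = 10^(−1.41) = 3.890×10^-2 mol kg⁻¹ atm⁻¹
[CO2*] = KH · pCO2 = 3.890×10^-2 × 309×10^-6 atm = 1.20×10^-5 mol/kg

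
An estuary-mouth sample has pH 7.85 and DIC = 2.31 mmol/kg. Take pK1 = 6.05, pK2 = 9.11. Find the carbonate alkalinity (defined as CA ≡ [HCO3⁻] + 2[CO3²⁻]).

CA = [HCO3⁻] + 2[CO3²⁻] = (α₁ + 2α₂)·DIC
At pH 7.85: [H⁺]/K1 = 10^-1.80 = 0.015849, K2/[H⁺] = 10^-1.26 = 0.054954
α₁ = 1/(1 + 0.015849 + 0.054954) = 1/1.0708 = 0.9339; α₂ = α₁·K2/[H⁺] = 0.05132
α₁ + 2α₂ = 1.0365
CA = 1.0365 × 2.31 = 2.39 mmol/kg

CA = 2.39 mmol/kg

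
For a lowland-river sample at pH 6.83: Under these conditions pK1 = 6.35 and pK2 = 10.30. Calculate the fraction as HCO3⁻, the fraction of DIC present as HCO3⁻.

α₁ = 0.751

α₁ = 1 / (1 + [H⁺]/K1 + K2/[H⁺]) = 1 / (1 + 10^-0.48 + 10^-3.47)
   = 1 / (1 + 0.33113 + 0.00033884) = 1/1.3315 = 0.7510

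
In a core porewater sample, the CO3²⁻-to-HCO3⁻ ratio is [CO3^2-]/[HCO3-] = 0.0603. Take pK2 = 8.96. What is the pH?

From K2 = [H⁺][CO3^2-]/[HCO3-]:  pH = pK2 + log₁₀([CO3^2-]/[HCO3-])
log₁₀(0.0603) = -1.220
pH = 8.96 + (-1.220) = 7.74

pH = 7.74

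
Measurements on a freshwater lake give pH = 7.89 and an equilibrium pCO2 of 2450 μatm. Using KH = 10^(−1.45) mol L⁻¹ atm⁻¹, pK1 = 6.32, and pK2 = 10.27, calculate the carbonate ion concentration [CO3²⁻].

[CO3²⁻] = 13.5 μmol/L

[CO2*] = KH · pCO2 = 10^(−1.45) × 2450×10^-6 = 8.693×10^-5 mol/L
α₀ = 1/(1 + K1/[H⁺] + K1K2/[H⁺]²) = 1/(1 + 10^+1.57 + 10^-0.81) = 0.02610
DIC = [CO2*]/α₀ = 8.693×10^-5 / 0.02610 = 3.330 mmol/L
[CO3²⁻] = α₂·DIC; α₂ = 0.004043, so [CO3²⁻] = 0.004043 × 3.330 = 0.0135 mmol/L = 13.5 μmol/L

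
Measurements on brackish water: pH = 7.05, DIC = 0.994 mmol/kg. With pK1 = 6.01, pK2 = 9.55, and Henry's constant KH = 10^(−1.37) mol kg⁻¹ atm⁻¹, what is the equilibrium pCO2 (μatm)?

pCO2 = 1940 μatm

α₀ = 1 / (1 + K1/[H⁺] + K1K2/[H⁺]²) = 1 / (1 + 10^+1.04 + 10^-1.46)
   = 1 / (1 + 10.965 + 0.034674) = 1/11.999 = 0.08334
[CO2*] = α₀ × DIC = 0.08334 × 0.994 = 0.08284 mmol/kg
pCO2 = [CO2*]/KH = 8.284×10^-5 / 4.266×10^-2 = 1940 μatm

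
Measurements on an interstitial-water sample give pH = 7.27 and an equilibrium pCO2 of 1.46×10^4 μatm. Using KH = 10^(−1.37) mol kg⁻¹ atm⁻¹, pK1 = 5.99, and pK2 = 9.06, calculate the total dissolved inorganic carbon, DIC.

DIC = 12.7 mmol/kg

[CO2*] = KH · pCO2 = 10^(−1.37) × 1.46×10^4×10^-6 = 6.228×10^-4 mol/kg
α₀ = 1/(1 + K1/[H⁺] + K1K2/[H⁺]²) = 1/(1 + 10^+1.28 + 10^-0.51) = 0.04911
DIC = [CO2*]/α₀ = 6.228×10^-4 / 0.04911 = 12.7 mmol/kg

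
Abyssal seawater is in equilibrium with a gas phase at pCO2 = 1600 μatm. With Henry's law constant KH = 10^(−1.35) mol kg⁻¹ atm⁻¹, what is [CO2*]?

[CO2*] = 71.5 μmol/kg

KH = 10^(−1.35) = 4.467×10^-2 mol kg⁻¹ atm⁻¹
[CO2*] = KH · pCO2 = 4.467×10^-2 × 1600×10^-6 atm = 7.15×10^-5 mol/kg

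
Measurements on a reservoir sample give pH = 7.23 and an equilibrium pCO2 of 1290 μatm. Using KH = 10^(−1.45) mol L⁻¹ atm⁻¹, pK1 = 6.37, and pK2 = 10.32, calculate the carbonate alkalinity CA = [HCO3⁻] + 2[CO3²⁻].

[CO2*] = KH · pCO2 = 10^(−1.45) × 1290×10^-6 = 4.577×10^-5 mol/L
α₀ = 1/(1 + K1/[H⁺] + K1K2/[H⁺]²) = 1/(1 + 10^+0.86 + 10^-2.23) = 0.1212
DIC = [CO2*]/α₀ = 4.577×10^-5 / 0.1212 = 0.3776 mmol/L
CA = (α₁ + 2α₂)·DIC = (0.8781 + 2×0.0007137) × 0.3776 = 0.332 mmol/L

CA = 0.332 mmol/L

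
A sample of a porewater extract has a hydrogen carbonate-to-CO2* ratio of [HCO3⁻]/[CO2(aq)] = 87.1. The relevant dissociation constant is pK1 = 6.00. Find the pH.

pH = 7.94

From K1 = [H⁺][HCO3⁻]/[CO2(aq)]:  pH = pK1 + log₁₀([HCO3⁻]/[CO2(aq)])
log₁₀(87.1) = +1.940
pH = 6.00 + (+1.940) = 7.94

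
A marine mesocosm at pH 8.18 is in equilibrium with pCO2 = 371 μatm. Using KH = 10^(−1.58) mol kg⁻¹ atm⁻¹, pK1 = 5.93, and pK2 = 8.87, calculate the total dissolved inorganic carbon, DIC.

DIC = 2.10 mmol/kg

[CO2*] = KH · pCO2 = 10^(−1.58) × 371×10^-6 = 9.758×10^-6 mol/kg
α₀ = 1/(1 + K1/[H⁺] + K1K2/[H⁺]²) = 1/(1 + 10^+2.25 + 10^+1.56) = 0.004648
DIC = [CO2*]/α₀ = 9.758×10^-6 / 0.004648 = 2.10 mmol/kg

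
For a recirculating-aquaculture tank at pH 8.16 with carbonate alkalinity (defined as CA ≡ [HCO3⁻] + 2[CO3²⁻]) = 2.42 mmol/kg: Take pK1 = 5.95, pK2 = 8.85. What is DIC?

CA = [HCO3⁻] + 2[CO3²⁻] = (α₁ + 2α₂)·DIC
At pH 8.16: [H⁺]/K1 = 10^-2.21 = 0.0061660, K2/[H⁺] = 10^-0.69 = 0.20417
α₁ = 1/(1 + 0.0061660 + 0.20417) = 1/1.2103 = 0.8262; α₂ = α₁·K2/[H⁺] = 0.1687
α₁ + 2α₂ = 1.1636
DIC = CA / (α₁ + 2α₂) = 2.42 / 1.1636 = 2.08 mmol/kg

DIC = 2.08 mmol/kg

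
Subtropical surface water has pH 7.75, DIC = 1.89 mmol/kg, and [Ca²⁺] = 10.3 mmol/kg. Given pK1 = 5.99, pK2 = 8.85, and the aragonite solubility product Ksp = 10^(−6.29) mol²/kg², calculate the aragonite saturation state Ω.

Ω = 2.75

α₂ = 1 / (1 + [H⁺]/K2 + [H⁺]²/(K1K2)) = 1 / (1 + 10^+1.10 + 10^-0.66)
   = 1 / (1 + 12.589 + 0.21878) = 1/13.808 = 0.07242
[CO3²⁻] = α₂ × DIC = 0.07242 × 1.89 = 0.1369 mmol/kg
Ksp = 10^(−6.29) = 5.129×10^-7
Ω = [Ca²⁺][CO3²⁻]/Ksp = (10.3×10^-3)(1.369×10^-4) / 5.129×10^-7 = 2.75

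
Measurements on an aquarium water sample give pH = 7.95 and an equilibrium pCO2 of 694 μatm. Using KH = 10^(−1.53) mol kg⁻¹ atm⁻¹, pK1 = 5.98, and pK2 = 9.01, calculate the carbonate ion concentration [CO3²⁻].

[CO2*] = KH · pCO2 = 10^(−1.53) × 694×10^-6 = 2.048×10^-5 mol/kg
α₀ = 1/(1 + K1/[H⁺] + K1K2/[H⁺]²) = 1/(1 + 10^+1.97 + 10^+0.91) = 0.009761
DIC = [CO2*]/α₀ = 2.048×10^-5 / 0.009761 = 2.098 mmol/kg
[CO3²⁻] = α₂·DIC; α₂ = 0.07934, so [CO3²⁻] = 0.07934 × 2.098 = 0.166 mmol/kg

[CO3²⁻] = 0.166 mmol/kg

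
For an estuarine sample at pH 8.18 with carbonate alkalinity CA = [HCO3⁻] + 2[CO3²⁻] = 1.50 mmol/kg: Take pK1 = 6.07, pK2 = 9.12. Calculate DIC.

CA = [HCO3⁻] + 2[CO3²⁻] = (α₁ + 2α₂)·DIC
At pH 8.18: [H⁺]/K1 = 10^-2.11 = 0.0077625, K2/[H⁺] = 10^-0.94 = 0.11482
α₁ = 1/(1 + 0.0077625 + 0.11482) = 1/1.1226 = 0.8908; α₂ = α₁·K2/[H⁺] = 0.1023
α₁ + 2α₂ = 1.0954
DIC = CA / (α₁ + 2α₂) = 1.50 / 1.0954 = 1.37 mmol/kg

DIC = 1.37 mmol/kg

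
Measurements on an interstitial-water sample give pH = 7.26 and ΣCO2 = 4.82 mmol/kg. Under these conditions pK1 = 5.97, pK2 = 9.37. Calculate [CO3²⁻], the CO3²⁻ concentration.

[CO3²⁻] = 0.0353 mmol/kg

α₂ = 1 / (1 + [H⁺]/K2 + [H⁺]²/(K1K2)) = 1 / (1 + 10^+2.11 + 10^+0.82)
   = 1 / (1 + 128.82 + 6.6069) = 1/136.43 = 0.007330
[CO3²⁻] = α₂ × DIC = 0.007330 × 4.82 = 0.0353 mmol/kg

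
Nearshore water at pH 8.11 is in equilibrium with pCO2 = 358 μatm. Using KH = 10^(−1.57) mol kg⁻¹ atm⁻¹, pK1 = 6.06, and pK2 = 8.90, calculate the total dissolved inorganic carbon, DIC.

[CO2*] = KH · pCO2 = 10^(−1.57) × 358×10^-6 = 9.636×10^-6 mol/kg
α₀ = 1/(1 + K1/[H⁺] + K1K2/[H⁺]²) = 1/(1 + 10^+2.05 + 10^+1.26) = 0.007610
DIC = [CO2*]/α₀ = 9.636×10^-6 / 0.007610 = 1.27 mmol/kg

DIC = 1.27 mmol/kg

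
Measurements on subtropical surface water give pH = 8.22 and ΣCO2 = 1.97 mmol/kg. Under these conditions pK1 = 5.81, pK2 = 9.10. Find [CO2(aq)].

α₀ = 1 / (1 + K1/[H⁺] + K1K2/[H⁺]²) = 1 / (1 + 10^+2.41 + 10^+1.53)
   = 1 / (1 + 257.04 + 33.884) = 1/291.92 = 0.003426
[CO2*] = α₀ × DIC = 0.003426 × 1.97 = 0.00675 mmol/kg = 6.75 μmol/kg

[CO2*] = 6.75 μmol/kg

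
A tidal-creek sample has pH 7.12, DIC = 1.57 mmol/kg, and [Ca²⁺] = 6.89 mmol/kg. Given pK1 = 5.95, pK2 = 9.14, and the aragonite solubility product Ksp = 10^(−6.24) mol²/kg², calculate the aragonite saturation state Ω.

Ω = 0.167

α₂ = 1 / (1 + [H⁺]/K2 + [H⁺]²/(K1K2)) = 1 / (1 + 10^+2.02 + 10^+0.85)
   = 1 / (1 + 104.71 + 7.0795) = 1/112.79 = 0.008866
[CO3²⁻] = α₂ × DIC = 0.008866 × 1.57 = 0.01392 mmol/kg = 13.92 μmol/kg
Ksp = 10^(−6.24) = 5.754×10^-7
Ω = [Ca²⁺][CO3²⁻]/Ksp = (6.89×10^-3)(1.392×10^-5) / 5.754×10^-7 = 0.167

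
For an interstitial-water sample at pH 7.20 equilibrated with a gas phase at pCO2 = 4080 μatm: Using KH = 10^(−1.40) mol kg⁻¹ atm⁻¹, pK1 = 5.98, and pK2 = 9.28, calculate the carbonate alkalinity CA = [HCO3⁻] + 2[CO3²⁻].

CA = 2.74 mmol/kg

[CO2*] = KH · pCO2 = 10^(−1.40) × 4080×10^-6 = 1.624×10^-4 mol/kg
α₀ = 1/(1 + K1/[H⁺] + K1K2/[H⁺]²) = 1/(1 + 10^+1.22 + 10^-0.86) = 0.05639
DIC = [CO2*]/α₀ = 1.624×10^-4 / 0.05639 = 2.880 mmol/kg
CA = (α₁ + 2α₂)·DIC = (0.9358 + 2×0.007784) × 2.880 = 2.74 mmol/kg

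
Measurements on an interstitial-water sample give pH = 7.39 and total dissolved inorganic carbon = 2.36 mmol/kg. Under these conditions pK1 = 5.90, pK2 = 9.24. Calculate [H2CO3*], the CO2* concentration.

[CO2*] = 0.0730 mmol/kg

α₀ = 1 / (1 + K1/[H⁺] + K1K2/[H⁺]²) = 1 / (1 + 10^+1.49 + 10^-0.36)
   = 1 / (1 + 30.903 + 0.43652) = 1/32.339 = 0.03092
[CO2*] = α₀ × DIC = 0.03092 × 2.36 = 0.0730 mmol/kg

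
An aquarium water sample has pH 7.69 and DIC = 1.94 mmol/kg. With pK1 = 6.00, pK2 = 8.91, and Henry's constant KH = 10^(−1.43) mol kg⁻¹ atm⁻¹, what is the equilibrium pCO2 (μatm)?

pCO2 = 987 μatm

α₀ = 1 / (1 + K1/[H⁺] + K1K2/[H⁺]²) = 1 / (1 + 10^+1.69 + 10^+0.47)
   = 1 / (1 + 48.978 + 2.9512) = 1/52.929 = 0.01889
[CO2*] = α₀ × DIC = 0.01889 × 1.94 = 0.03665 mmol/kg
pCO2 = [CO2*]/KH = 3.665×10^-5 / 3.715×10^-2 = 987 μatm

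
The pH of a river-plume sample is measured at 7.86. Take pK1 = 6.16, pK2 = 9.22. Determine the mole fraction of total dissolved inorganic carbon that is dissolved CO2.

α₀ = 0.0188

α₀ = 1 / (1 + K1/[H⁺] + K1K2/[H⁺]²) = 1 / (1 + 10^+1.70 + 10^+0.34)
   = 1 / (1 + 50.119 + 2.1878) = 1/53.306 = 0.01876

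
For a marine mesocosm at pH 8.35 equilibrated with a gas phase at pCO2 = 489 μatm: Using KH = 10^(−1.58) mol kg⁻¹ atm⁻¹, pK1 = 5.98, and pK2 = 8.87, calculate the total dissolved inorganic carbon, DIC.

[CO2*] = KH · pCO2 = 10^(−1.58) × 489×10^-6 = 1.286×10^-5 mol/kg
α₀ = 1/(1 + K1/[H⁺] + K1K2/[H⁺]²) = 1/(1 + 10^+2.37 + 10^+1.85) = 0.003266
DIC = [CO2*]/α₀ = 1.286×10^-5 / 0.003266 = 3.94 mmol/kg

DIC = 3.94 mmol/kg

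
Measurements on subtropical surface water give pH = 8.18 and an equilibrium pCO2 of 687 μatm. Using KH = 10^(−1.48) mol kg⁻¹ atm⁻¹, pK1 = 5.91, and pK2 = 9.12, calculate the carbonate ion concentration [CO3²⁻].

[CO3²⁻] = 0.486 mmol/kg

[CO2*] = KH · pCO2 = 10^(−1.48) × 687×10^-6 = 2.275×10^-5 mol/kg
α₀ = 1/(1 + K1/[H⁺] + K1K2/[H⁺]²) = 1/(1 + 10^+2.27 + 10^+1.33) = 0.004794
DIC = [CO2*]/α₀ = 2.275×10^-5 / 0.004794 = 4.745 mmol/kg
[CO3²⁻] = α₂·DIC; α₂ = 0.1025, so [CO3²⁻] = 0.1025 × 4.745 = 0.486 mmol/kg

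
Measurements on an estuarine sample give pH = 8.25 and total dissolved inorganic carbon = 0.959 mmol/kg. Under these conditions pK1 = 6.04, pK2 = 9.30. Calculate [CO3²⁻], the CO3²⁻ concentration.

α₂ = 1 / (1 + [H⁺]/K2 + [H⁺]²/(K1K2)) = 1 / (1 + 10^+1.05 + 10^-1.16)
   = 1 / (1 + 11.220 + 0.069183) = 1/12.289 = 0.08137
[CO3²⁻] = α₂ × DIC = 0.08137 × 0.959 = 0.0780 mmol/kg

[CO3²⁻] = 0.0780 mmol/kg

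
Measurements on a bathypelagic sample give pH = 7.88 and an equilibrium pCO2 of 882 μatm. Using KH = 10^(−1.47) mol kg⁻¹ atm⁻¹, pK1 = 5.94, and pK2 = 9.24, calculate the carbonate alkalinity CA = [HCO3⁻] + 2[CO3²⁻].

[CO2*] = KH · pCO2 = 10^(−1.47) × 882×10^-6 = 2.989×10^-5 mol/kg
α₀ = 1/(1 + K1/[H⁺] + K1K2/[H⁺]²) = 1/(1 + 10^+1.94 + 10^+0.58) = 0.01088
DIC = [CO2*]/α₀ = 2.989×10^-5 / 0.01088 = 2.746 mmol/kg
CA = (α₁ + 2α₂)·DIC = (0.9477 + 2×0.04137) × 2.746 = 2.83 mmol/kg

CA = 2.83 mmol/kg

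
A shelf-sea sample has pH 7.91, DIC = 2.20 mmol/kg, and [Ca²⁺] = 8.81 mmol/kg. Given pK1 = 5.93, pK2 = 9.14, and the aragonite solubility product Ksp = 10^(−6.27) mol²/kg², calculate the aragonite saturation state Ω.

α₂ = 1 / (1 + [H⁺]/K2 + [H⁺]²/(K1K2)) = 1 / (1 + 10^+1.23 + 10^-0.75)
   = 1 / (1 + 16.982 + 0.17783) = 1/18.160 = 0.05507
[CO3²⁻] = α₂ × DIC = 0.05507 × 2.20 = 0.1211 mmol/kg
Ksp = 10^(−6.27) = 5.370×10^-7
Ω = [Ca²⁺][CO3²⁻]/Ksp = (8.81×10^-3)(1.211×10^-4) / 5.370×10^-7 = 1.99

Ω = 1.99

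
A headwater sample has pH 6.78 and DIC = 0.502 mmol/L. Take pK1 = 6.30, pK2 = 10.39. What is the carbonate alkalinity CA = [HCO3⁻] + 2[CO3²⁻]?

CA = [HCO3⁻] + 2[CO3²⁻] = (α₁ + 2α₂)·DIC
At pH 6.78: [H⁺]/K1 = 10^-0.48 = 0.33113, K2/[H⁺] = 10^-3.61 = 0.00024547
α₁ = 1/(1 + 0.33113 + 0.00024547) = 1/1.3314 = 0.7511; α₂ = α₁·K2/[H⁺] = 0.0001844
α₁ + 2α₂ = 0.7515
CA = 0.7515 × 0.502 = 0.377 mmol/L

CA = 0.377 mmol/L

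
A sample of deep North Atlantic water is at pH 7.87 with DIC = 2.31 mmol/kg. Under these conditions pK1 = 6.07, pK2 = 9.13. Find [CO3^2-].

α₂ = 1 / (1 + [H⁺]/K2 + [H⁺]²/(K1K2)) = 1 / (1 + 10^+1.26 + 10^-0.54)
   = 1 / (1 + 18.197 + 0.28840) = 1/19.485 = 0.05132
[CO3²⁻] = α₂ × DIC = 0.05132 × 2.31 = 0.119 mmol/kg

[CO3²⁻] = 0.119 mmol/kg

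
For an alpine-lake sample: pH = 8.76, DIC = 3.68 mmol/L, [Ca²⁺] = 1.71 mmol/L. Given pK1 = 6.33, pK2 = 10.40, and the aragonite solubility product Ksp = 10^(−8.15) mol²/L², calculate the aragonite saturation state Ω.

α₂ = 1 / (1 + [H⁺]/K2 + [H⁺]²/(K1K2)) = 1 / (1 + 10^+1.64 + 10^-0.79)
   = 1 / (1 + 43.652 + 0.16218) = 1/44.814 = 0.02231
[CO3²⁻] = α₂ × DIC = 0.02231 × 3.68 = 0.08212 mmol/L
Ksp = 10^(−8.15) = 7.079×10^-9
Ω = [Ca²⁺][CO3²⁻]/Ksp = (1.71×10^-3)(8.212×10^-5) / 7.079×10^-9 = 19.8

Ω = 19.8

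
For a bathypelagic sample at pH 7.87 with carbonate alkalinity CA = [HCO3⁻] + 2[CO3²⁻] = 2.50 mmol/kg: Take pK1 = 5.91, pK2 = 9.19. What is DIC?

DIC = 2.42 mmol/kg

CA = [HCO3⁻] + 2[CO3²⁻] = (α₁ + 2α₂)·DIC
At pH 7.87: [H⁺]/K1 = 10^-1.96 = 0.010965, K2/[H⁺] = 10^-1.32 = 0.047863
α₁ = 1/(1 + 0.010965 + 0.047863) = 1/1.0588 = 0.9444; α₂ = α₁·K2/[H⁺] = 0.04520
α₁ + 2α₂ = 1.0348
DIC = CA / (α₁ + 2α₂) = 2.50 / 1.0348 = 2.42 mmol/kg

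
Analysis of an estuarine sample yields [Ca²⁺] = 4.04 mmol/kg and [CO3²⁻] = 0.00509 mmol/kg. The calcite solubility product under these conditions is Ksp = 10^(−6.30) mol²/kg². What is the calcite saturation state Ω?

Ω = 0.0410

Ksp = 10^(−6.30) = 5.012×10^-7
Ω = [Ca²⁺][CO3²⁻]/Ksp = (4.04×10^-3)(0.00509×10^-3) / 5.012×10^-7 = 0.0410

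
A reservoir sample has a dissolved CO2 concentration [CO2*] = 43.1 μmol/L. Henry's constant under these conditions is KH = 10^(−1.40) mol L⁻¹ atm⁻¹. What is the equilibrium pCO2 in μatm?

KH = 10^(−1.40) = 3.981×10^-2 mol L⁻¹ atm⁻¹
pCO2 = [CO2*]/KH = 43.1×10^-6 / 3.981×10^-2 = 1.08×10^-3 atm = 1080 μatm

pCO2 = 1080 μatm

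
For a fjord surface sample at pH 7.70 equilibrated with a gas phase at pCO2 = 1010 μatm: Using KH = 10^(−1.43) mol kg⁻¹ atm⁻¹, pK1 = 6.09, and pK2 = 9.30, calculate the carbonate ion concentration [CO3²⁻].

[CO2*] = KH · pCO2 = 10^(−1.43) × 1010×10^-6 = 3.753×10^-5 mol/kg
α₀ = 1/(1 + K1/[H⁺] + K1K2/[H⁺]²) = 1/(1 + 10^+1.61 + 10^+0.01) = 0.02339
DIC = [CO2*]/α₀ = 3.753×10^-5 / 0.02339 = 1.605 mmol/kg
[CO3²⁻] = α₂·DIC; α₂ = 0.02393, so [CO3²⁻] = 0.02393 × 1.605 = 0.0384 mmol/kg

[CO3²⁻] = 0.0384 mmol/kg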